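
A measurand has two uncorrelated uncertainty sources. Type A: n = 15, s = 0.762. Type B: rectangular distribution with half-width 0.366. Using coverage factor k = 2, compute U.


u_A = s / sqrt(n) = 0.762 / sqrt(15) = 0.19674755
u_B = half_width / sqrt(3) = 0.366 / sqrt(3) = 0.2113102
uc = sqrt(u_A^2 + u_B^2) = sqrt(0.19674755^2 + 0.2113102^2) = 0.28872409
U = k * uc = 2 * 0.28872409
U = 0.5774

0.5774


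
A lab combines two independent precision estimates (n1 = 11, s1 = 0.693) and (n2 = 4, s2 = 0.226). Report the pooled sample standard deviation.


s_p = sqrt(((n1-1)*s1^2 + (n2-1)*s2^2) / (n1+n2-2))
numerator = (11-1)*0.693^2 + (4-1)*0.226^2 = 4.80249 + 0.153228 = 4.955718
denominator = 11 + 4 - 2 = 13
s_p^2 = 4.955718 / 13 = 0.38120908
s_p = sqrt(0.38120908) = 0.6174

0.6174


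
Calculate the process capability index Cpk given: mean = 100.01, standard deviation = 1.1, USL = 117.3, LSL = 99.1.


Cpu = (USL - mean) / (3*sigma) = (117.3 - 100.01) / (3*1.1) = 5.2394
Cpl = (mean - LSL) / (3*sigma) = (100.01 - 99.1) / (3*1.1) = 0.2758
Cpk = min(Cpu, Cpl) = 0.2758

0.2758


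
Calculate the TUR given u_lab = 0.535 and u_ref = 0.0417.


TUR = u_lab / u_ref
= 0.535 / 0.0417
= 12.8297

12.8297


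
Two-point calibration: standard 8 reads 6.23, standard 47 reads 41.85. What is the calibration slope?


slope = (y2 - y1) / (x2 - x1)
= (41.85 - 6.23) / (47 - 8)
= 35.6200 / 39
= 0.9133

0.9133


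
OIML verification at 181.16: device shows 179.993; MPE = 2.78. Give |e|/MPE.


e = indication - reference = 179.993 - 181.16 = -1.1670
|e| = 1.1670
ratio = |e| / MPE = 1.1670 / 2.78
ratio = 0.4198

0.4198


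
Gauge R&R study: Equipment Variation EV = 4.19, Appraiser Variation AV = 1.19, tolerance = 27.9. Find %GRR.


GRR = sqrt(EV^2 + AV^2) = sqrt(4.19^2 + 1.19^2) = 4.3557089
%GRR = GRR / tol * 100 = 4.3557089 / 27.9 * 100
%GRR = 15.6119

15.6119


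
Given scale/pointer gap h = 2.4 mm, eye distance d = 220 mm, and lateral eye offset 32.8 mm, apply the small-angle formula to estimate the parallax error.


error = h * offset / d
= 2.4 * 32.8 / 220
= 0.3578

0.3578


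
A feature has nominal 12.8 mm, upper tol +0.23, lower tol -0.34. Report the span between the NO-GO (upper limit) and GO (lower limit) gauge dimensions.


GO = nominal - lower_tol (smallest hole = maximum material condition)
GO = 12.8 - 0.34 = 12.46
NO-GO = nominal + upper_tol (largest hole = least material condition)
NO-GO = 12.8 + 0.23 = 13.03
spread = NO-GO - GO = 13.03 - 12.46 = 0.5700

0.5700


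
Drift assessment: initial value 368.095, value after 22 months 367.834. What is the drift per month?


rate = (v2 - v1) / months
= (367.834 - 368.095) / 22
= -0.2610 / 22
= -0.0119

-0.0119


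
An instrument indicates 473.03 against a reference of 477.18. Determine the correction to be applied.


Correction = standard - reading
= 477.18 - 473.03
= 4.1500

4.1500


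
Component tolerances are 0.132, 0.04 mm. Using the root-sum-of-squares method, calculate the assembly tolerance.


RSS = sqrt(0.132^2 + 0.04^2)
= sqrt(0.019024)
= 0.1379

0.1379


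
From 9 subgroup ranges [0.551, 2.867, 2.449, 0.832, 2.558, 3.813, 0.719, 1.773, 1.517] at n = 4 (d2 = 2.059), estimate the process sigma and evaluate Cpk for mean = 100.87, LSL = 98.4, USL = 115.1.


R_bar = (0.551 + 2.867 + 2.449 + 0.832 + 2.558 + 3.813 + 0.719 + 1.773 + 1.517) / 9 = 1.8976667
sigma = R_bar / d2 = 1.8976667 / 2.059 = 0.92164483
Cp = (USL - LSL)/(6*sigma) = (115.1 - 98.4)/(6*0.92164483) = 3.0200
Cpu = (115.1 - 100.87)/(3*0.92164483) = 5.1466
Cpl = (100.87 - 98.4)/(3*0.92164483) = 0.8933
Cpk = min(Cpu, Cpl) = 0.8933

0.8933


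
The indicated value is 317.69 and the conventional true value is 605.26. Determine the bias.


Systematic error = measured - true
= 317.69 - 605.26
= -287.5700

-287.5700


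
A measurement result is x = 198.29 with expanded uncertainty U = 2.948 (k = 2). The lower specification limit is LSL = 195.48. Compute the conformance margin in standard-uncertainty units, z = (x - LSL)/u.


u = U / k = 2.948 / 2 = 1.474
margin = |LSL - x| = |195.48 - 198.29| = 2.81
z = margin / u = 2.81 / 1.474
z = 1.9064

1.9064


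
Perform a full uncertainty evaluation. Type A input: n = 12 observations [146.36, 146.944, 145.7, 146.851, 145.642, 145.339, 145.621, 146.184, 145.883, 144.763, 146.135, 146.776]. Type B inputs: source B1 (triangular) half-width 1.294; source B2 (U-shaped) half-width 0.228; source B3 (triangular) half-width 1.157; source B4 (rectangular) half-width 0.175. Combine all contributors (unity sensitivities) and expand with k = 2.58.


mean = (146.36 + 146.944 + 145.7 + 146.851 + 145.642 + 145.339 + 145.621 + 146.184 + 145.883 + 144.763 + 146.135 + 146.776) / 12 = 146.0165
s = sqrt(sum((x - mean)^2)/(n-1)) = 0.65633355
u_A = s / sqrt(n) = 0.65633355 / sqrt(12) = 0.18946718
u_B1 = 1.294 / sqrt(6) = 0.52827329
u_B2 = 0.228 / sqrt(2) = 0.16122035
u_B3 = 1.157 / sqrt(6) = 0.47234327
u_B4 = 0.175 / sqrt(3) = 0.1010363
uc = sqrt(0.18946718^2 + 0.52827329^2 + 0.16122035^2 + 0.47234327^2 + 0.1010363^2) = 0.75781197
U = k * uc = 2.58 * 0.75781197
U = 1.9552

1.9552


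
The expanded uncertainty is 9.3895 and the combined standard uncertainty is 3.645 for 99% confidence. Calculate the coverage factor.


k = U / uc
k = 9.3895 / 3.645
k = 2.576

2.576


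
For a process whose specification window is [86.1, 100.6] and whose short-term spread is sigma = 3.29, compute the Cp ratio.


Cp = (USL - LSL) / (6 * sigma)
= (100.6 - 86.1) / (6 * 3.29)
= 14.5000 / 19.7400
= 0.7345

0.7345


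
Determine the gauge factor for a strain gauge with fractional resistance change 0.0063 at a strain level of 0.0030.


GF = (dR/R) / epsilon
= 0.0063 / 0.0030
= 2.1000

2.1000


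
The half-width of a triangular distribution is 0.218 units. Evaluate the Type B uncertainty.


u_B = half_width / sqrt(6)
u_B = 0.218 / 2.4494897
u_B = 0.0890

0.0890


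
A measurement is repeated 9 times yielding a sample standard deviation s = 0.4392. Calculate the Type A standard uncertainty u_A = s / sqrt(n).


u_A = s / sqrt(n)
u_A = 0.4392 / sqrt(9)
u_A = 0.4392 / 3
u_A = 0.1464

0.1464


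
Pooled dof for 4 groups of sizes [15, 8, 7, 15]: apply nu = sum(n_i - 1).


nu = sum_i (n_i - 1)
nu = ((15 - 1) + (8 - 1) + (7 - 1) + (15 - 1))
nu = 14 + 7 + 6 + 14
nu = 41

41


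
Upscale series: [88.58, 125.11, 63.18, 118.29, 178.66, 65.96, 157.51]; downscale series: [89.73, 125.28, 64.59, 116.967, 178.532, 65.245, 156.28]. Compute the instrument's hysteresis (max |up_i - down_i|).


|88.58 - 89.73| = 1.1500
|125.11 - 125.28| = 0.1700
|63.18 - 64.59| = 1.4100
|118.29 - 116.967| = 1.3230
|178.66 - 178.532| = 0.1280
|65.96 - 65.245| = 0.7150
|157.51 - 156.28| = 1.2300
hysteresis = max(diffs) = 1.4100

1.4100


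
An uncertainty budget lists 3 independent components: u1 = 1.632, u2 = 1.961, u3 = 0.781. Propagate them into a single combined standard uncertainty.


uc = sqrt(1.632^2 + 1.961^2 + 0.781^2)
uc = sqrt(7.118906)
uc = 2.6681

2.6681


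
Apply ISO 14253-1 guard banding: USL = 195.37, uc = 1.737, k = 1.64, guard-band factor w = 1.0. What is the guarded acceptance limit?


U = k * uc = 1.64 * 1.737 = 2.84868
guard band g = w * U = 1.0 * 2.84868 = 2.84868
AL = USL - g = 195.37 - 2.84868
AL = 192.5213

192.5213


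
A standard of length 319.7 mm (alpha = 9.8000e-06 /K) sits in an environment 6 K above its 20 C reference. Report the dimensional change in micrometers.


dL = L * alpha * dT
= 319.7 * 9.8000e-06 * 6
= 0.0187984 mm
dL_um = 0.0187984 * 1000 = 18.7984 um

18.7984


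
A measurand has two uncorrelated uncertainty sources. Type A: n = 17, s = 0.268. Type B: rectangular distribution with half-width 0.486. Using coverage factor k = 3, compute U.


u_A = s / sqrt(n) = 0.268 / sqrt(17) = 0.064999548
u_B = half_width / sqrt(3) = 0.486 / sqrt(3) = 0.28059223
uc = sqrt(u_A^2 + u_B^2) = sqrt(0.064999548^2 + 0.28059223^2) = 0.28802247
U = k * uc = 3 * 0.28802247
U = 0.8641

0.8641


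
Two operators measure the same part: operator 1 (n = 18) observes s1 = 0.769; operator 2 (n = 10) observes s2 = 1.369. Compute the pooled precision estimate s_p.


s_p = sqrt(((n1-1)*s1^2 + (n2-1)*s2^2) / (n1+n2-2))
numerator = (18-1)*0.769^2 + (10-1)*1.369^2 = 10.053137 + 16.867449 = 26.920586
denominator = 18 + 10 - 2 = 26
s_p^2 = 26.920586 / 26 = 1.0354072
s_p = sqrt(1.0354072) = 1.0175

1.0175


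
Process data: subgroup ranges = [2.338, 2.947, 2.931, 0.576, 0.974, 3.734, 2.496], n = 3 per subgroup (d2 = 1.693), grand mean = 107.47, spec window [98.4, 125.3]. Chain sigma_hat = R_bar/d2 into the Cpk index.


R_bar = (2.338 + 2.947 + 2.931 + 0.576 + 0.974 + 3.734 + 2.496) / 7 = 2.2851429
sigma = R_bar / d2 = 2.2851429 / 1.693 = 1.3497595
Cp = (USL - LSL)/(6*sigma) = (125.3 - 98.4)/(6*1.3497595) = 3.3216
Cpu = (125.3 - 107.47)/(3*1.3497595) = 4.4033
Cpl = (107.47 - 98.4)/(3*1.3497595) = 2.2399
Cpk = min(Cpu, Cpl) = 2.2399

2.2399


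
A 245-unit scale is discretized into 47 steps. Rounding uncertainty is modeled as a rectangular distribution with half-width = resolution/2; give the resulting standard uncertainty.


resolution = range / divisions
resolution = 245 / 47 = 5.212766
u_res = resolution / (2*sqrt(3))
u_res = 5.212766 / 3.4641016
u_res = 1.5048

1.5048


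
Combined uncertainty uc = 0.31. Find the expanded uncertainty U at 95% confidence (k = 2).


U = k * uc
U = 2 * 0.31
U = 0.6200

0.6200


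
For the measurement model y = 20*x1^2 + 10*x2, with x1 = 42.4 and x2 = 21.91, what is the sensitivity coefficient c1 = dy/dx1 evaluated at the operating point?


y = 20*x1^2 + 10*x2
dy/dx1 = 2*20*x1
Evaluate at x1 = 42.4: c1 = 40 * 42.4
c1 = 1696.0000

1696.0000


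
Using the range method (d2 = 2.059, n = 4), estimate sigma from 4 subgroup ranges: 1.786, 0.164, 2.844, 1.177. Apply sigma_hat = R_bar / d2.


R_bar = (1.786 + 0.164 + 2.844 + 1.177) / 4
R_bar = 5.971 / 4 = 1.49275
sigma_hat = R_bar / d2 = 1.49275 / 2.059 = 0.7250

0.7250


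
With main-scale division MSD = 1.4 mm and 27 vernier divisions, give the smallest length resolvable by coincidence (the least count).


LC = MSD / n_div
= 1.4 / 27
= 0.0519

0.0519


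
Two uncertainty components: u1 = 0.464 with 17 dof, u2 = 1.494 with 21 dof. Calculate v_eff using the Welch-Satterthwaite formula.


uc = sqrt(u1^2 + u2^2) = sqrt(0.464^2 + 1.494^2) = 1.5643951
v_eff = uc^4 / (u1^4/v1 + u2^4/v2)
= 1.5643951^4 / (0.464^4/17 + 1.494^4/21)
= 5.9894341 / 0.23996398
v_eff = 24.9597

24.9597


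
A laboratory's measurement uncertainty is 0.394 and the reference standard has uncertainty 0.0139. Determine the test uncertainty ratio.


TUR = u_lab / u_ref
= 0.394 / 0.0139
= 28.3453

28.3453


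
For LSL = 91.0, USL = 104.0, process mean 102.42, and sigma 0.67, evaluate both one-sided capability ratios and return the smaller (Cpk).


Cpu = (USL - mean) / (3*sigma) = (104.0 - 102.42) / (3*0.67) = 0.7861
Cpl = (mean - LSL) / (3*sigma) = (102.42 - 91.0) / (3*0.67) = 5.6816
Cpk = min(Cpu, Cpl) = 0.7861

0.7861


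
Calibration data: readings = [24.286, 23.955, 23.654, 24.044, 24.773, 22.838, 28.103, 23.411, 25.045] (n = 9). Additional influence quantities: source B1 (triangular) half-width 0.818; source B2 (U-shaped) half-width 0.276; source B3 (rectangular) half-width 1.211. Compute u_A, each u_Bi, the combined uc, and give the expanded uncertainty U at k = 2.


mean = (24.286 + 23.955 + 23.654 + 24.044 + 24.773 + 22.838 + 28.103 + 23.411 + 25.045) / 9 = 24.45655556
s = sqrt(sum((x - mean)^2)/(n-1)) = 1.5227777
u_A = s / sqrt(n) = 1.5227777 / sqrt(9) = 0.50759257
u_B1 = 0.818 / sqrt(6) = 0.3339471
u_B2 = 0.276 / sqrt(2) = 0.19516147
u_B3 = 1.211 / sqrt(3) = 0.69917118
uc = sqrt(0.50759257^2 + 0.3339471^2 + 0.19516147^2 + 0.69917118^2) = 0.94662517
U = k * uc = 2 * 0.94662517
U = 1.8933

1.8933


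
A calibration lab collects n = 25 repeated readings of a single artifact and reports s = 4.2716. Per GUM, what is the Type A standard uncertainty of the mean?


u_A = s / sqrt(n)
u_A = 4.2716 / sqrt(25)
u_A = 4.2716 / 5
u_A = 0.8543

0.8543


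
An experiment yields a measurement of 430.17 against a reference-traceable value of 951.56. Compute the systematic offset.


Systematic error = measured - true
= 430.17 - 951.56
= -521.3900

-521.3900


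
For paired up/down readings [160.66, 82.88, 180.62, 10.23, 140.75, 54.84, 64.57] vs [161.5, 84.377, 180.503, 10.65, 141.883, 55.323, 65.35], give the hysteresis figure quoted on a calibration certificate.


|160.66 - 161.5| = 0.8400
|82.88 - 84.377| = 1.4970
|180.62 - 180.503| = 0.1170
|10.23 - 10.65| = 0.4200
|140.75 - 141.883| = 1.1330
|54.84 - 55.323| = 0.4830
|64.57 - 65.35| = 0.7800
hysteresis = max(diffs) = 1.4970

1.4970


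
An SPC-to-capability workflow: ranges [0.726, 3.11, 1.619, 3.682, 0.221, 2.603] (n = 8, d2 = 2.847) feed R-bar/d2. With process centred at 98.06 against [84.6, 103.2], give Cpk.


R_bar = (0.726 + 3.11 + 1.619 + 3.682 + 0.221 + 2.603) / 6 = 1.9935
sigma = R_bar / d2 = 1.9935 / 2.847 = 0.70021075
Cp = (USL - LSL)/(6*sigma) = (103.2 - 84.6)/(6*0.70021075) = 4.4272
Cpu = (103.2 - 98.06)/(3*0.70021075) = 2.4469
Cpl = (98.06 - 84.6)/(3*0.70021075) = 6.4076
Cpk = min(Cpu, Cpl) = 2.4469

2.4469


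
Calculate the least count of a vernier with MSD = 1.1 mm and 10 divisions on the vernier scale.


LC = MSD / n_div
= 1.1 / 10
= 0.1100

0.1100


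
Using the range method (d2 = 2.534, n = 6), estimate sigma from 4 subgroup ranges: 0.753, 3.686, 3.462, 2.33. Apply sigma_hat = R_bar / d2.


R_bar = (0.753 + 3.686 + 3.462 + 2.33) / 4
R_bar = 10.231 / 4 = 2.55775
sigma_hat = R_bar / d2 = 2.55775 / 2.534 = 1.0094

1.0094


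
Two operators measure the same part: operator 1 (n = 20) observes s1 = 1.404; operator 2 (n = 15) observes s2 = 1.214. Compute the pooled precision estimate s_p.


s_p = sqrt(((n1-1)*s1^2 + (n2-1)*s2^2) / (n1+n2-2))
numerator = (20-1)*1.404^2 + (15-1)*1.214^2 = 37.453104 + 20.633144 = 58.086248
denominator = 20 + 15 - 2 = 33
s_p^2 = 58.086248 / 33 = 1.7601893
s_p = sqrt(1.7601893) = 1.3267

1.3267


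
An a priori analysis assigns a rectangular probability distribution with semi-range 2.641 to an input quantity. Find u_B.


u_B = half_width / sqrt(3)
u_B = 2.641 / 1.7320508
u_B = 1.5248

1.5248


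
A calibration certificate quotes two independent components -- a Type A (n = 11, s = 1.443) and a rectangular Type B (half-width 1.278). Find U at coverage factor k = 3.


u_A = s / sqrt(n) = 1.443 / sqrt(11) = 0.43508087
u_B = half_width / sqrt(3) = 1.278 / sqrt(3) = 0.73785364
uc = sqrt(u_A^2 + u_B^2) = sqrt(0.43508087^2 + 0.73785364^2) = 0.85657653
U = k * uc = 3 * 0.85657653
U = 2.5697

2.5697


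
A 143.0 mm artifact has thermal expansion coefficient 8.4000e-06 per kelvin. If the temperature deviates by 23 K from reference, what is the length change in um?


dL = L * alpha * dT
= 143.0 * 8.4000e-06 * 23
= 0.0276276 mm
dL_um = 0.0276276 * 1000 = 27.6276 um

27.6276


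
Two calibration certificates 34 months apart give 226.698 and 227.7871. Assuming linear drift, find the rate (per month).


rate = (v2 - v1) / months
= (227.7871 - 226.698) / 34
= 1.0891 / 34
= 0.0320

0.0320


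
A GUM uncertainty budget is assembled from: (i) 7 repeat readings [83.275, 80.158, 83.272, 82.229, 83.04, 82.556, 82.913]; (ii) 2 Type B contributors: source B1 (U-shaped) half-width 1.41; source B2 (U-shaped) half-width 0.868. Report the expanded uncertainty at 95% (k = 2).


mean = (83.275 + 80.158 + 83.272 + 82.229 + 83.04 + 82.556 + 82.913) / 7 = 82.49185714
s = sqrt(sum((x - mean)^2)/(n-1)) = 1.0969545
u_A = s / sqrt(n) = 1.0969545 / sqrt(7) = 0.41460983
u_B1 = 1.41 / sqrt(2) = 0.99702056
u_B2 = 0.868 / sqrt(2) = 0.61376869
uc = sqrt(0.41460983^2 + 0.99702056^2 + 0.61376869^2) = 1.24204
U = k * uc = 2 * 1.24204
U = 2.4841

2.4841


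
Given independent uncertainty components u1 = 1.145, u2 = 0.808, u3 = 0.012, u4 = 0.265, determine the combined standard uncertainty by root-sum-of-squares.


uc = sqrt(1.145^2 + 0.808^2 + 0.012^2 + 0.265^2)
uc = sqrt(2.034258)
uc = 1.4263

1.4263


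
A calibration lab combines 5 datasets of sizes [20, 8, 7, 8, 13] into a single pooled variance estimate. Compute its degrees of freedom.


nu = sum_i (n_i - 1)
nu = ((20 - 1) + (8 - 1) + (7 - 1) + (8 - 1) + (13 - 1))
nu = 19 + 7 + 6 + 7 + 12
nu = 51

51


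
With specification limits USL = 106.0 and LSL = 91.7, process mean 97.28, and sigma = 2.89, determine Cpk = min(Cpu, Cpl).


Cpu = (USL - mean) / (3*sigma) = (106.0 - 97.28) / (3*2.89) = 1.0058
Cpl = (mean - LSL) / (3*sigma) = (97.28 - 91.7) / (3*2.89) = 0.6436
Cpk = min(Cpu, Cpl) = 0.6436

0.6436


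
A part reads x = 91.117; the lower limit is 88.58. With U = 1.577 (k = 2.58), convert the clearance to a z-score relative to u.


u = U / k = 1.577 / 2.58 = 0.61124031
margin = |LSL - x| = |88.58 - 91.117| = 2.537
z = margin / u = 2.537 / 0.61124031
z = 4.1506

4.1506


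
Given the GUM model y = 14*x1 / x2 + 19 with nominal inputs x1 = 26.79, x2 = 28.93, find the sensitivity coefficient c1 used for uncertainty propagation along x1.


y = 14*x1 / x2 + 19
dy/dx1 = 14/x2
Evaluate at x2 = 28.93: c1 = 14 / 28.93
c1 = 0.4839

0.4839


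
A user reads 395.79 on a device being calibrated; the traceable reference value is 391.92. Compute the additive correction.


Correction = standard - reading
= 391.92 - 395.79
= -3.8700

-3.8700


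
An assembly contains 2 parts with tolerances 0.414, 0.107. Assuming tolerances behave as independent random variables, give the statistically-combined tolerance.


RSS = sqrt(0.414^2 + 0.107^2)
= sqrt(0.182845)
= 0.4276

0.4276


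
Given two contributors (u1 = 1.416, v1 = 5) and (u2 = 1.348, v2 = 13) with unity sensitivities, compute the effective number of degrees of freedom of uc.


uc = sqrt(u1^2 + u2^2) = sqrt(1.416^2 + 1.348^2) = 1.9550345
v_eff = uc^4 / (u1^4/v1 + u2^4/v2)
= 1.9550345^4 / (1.416^4/5 + 1.348^4/13)
= 14.608906 / 1.0580397
v_eff = 13.8075

13.8075


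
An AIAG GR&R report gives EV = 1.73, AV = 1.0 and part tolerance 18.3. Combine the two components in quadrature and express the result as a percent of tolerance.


GRR = sqrt(EV^2 + AV^2) = sqrt(1.73^2 + 1.0^2) = 1.9982242
%GRR = GRR / tol * 100 = 1.9982242 / 18.3 * 100
%GRR = 10.9193

10.9193


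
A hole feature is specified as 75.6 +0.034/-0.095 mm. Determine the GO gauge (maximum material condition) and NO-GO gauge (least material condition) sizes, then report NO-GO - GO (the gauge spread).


GO = nominal - lower_tol (smallest hole = maximum material condition)
GO = 75.6 - 0.095 = 75.505
NO-GO = nominal + upper_tol (largest hole = least material condition)
NO-GO = 75.6 + 0.034 = 75.634
spread = NO-GO - GO = 75.634 - 75.505 = 0.1290

0.1290


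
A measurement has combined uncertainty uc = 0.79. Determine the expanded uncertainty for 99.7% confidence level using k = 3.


U = k * uc
U = 3 * 0.79
U = 2.3700

2.3700


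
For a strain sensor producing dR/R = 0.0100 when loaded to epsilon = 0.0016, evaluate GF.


GF = (dR/R) / epsilon
= 0.0100 / 0.0016
= 6.2500

6.2500


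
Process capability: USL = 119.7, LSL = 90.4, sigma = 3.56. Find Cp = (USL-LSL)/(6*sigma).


Cp = (USL - LSL) / (6 * sigma)
= (119.7 - 90.4) / (6 * 3.56)
= 29.3000 / 21.3600
= 1.3717

1.3717


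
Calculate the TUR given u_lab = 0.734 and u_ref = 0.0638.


TUR = u_lab / u_ref
= 0.734 / 0.0638
= 11.5047

11.5047


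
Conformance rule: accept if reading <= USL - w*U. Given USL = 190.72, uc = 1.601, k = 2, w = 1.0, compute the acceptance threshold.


U = k * uc = 2 * 1.601 = 3.202
guard band g = w * U = 1.0 * 3.202 = 3.202
AL = USL - g = 190.72 - 3.202
AL = 187.5180

187.5180


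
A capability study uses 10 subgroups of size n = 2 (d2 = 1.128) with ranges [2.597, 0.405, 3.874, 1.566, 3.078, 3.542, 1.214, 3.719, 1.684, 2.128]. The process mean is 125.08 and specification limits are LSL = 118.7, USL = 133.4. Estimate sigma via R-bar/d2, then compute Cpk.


R_bar = (2.597 + 0.405 + 3.874 + 1.566 + 3.078 + 3.542 + 1.214 + 3.719 + 1.684 + 2.128) / 10 = 2.3807
sigma = R_bar / d2 = 2.3807 / 1.128 = 2.1105496
Cp = (USL - LSL)/(6*sigma) = (133.4 - 118.7)/(6*2.1105496) = 1.1608
Cpu = (133.4 - 125.08)/(3*2.1105496) = 1.3140
Cpl = (125.08 - 118.7)/(3*2.1105496) = 1.0076
Cpk = min(Cpu, Cpl) = 1.0076

1.0076


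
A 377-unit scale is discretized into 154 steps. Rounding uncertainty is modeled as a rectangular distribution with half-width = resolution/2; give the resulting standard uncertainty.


resolution = range / divisions
resolution = 377 / 154 = 2.4480519
u_res = resolution / (2*sqrt(3))
u_res = 2.4480519 / 3.4641016
u_res = 0.7067

0.7067


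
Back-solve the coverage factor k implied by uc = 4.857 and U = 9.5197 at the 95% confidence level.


k = U / uc
k = 9.5197 / 4.857
k = 1.96

1.96


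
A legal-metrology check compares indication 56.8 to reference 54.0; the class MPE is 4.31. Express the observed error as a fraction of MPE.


e = indication - reference = 56.8 - 54.0 = 2.8000
|e| = 2.8000
ratio = |e| / MPE = 2.8000 / 4.31
ratio = 0.6497

0.6497


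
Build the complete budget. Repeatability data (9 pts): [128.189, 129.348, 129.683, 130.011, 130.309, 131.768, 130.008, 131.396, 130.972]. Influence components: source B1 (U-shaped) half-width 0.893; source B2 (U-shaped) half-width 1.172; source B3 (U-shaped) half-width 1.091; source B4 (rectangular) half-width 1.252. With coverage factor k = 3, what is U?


mean = (128.189 + 129.348 + 129.683 + 130.011 + 130.309 + 131.768 + 130.008 + 131.396 + 130.972) / 9 = 130.1871111
s = sqrt(sum((x - mean)^2)/(n-1)) = 1.095748
u_A = s / sqrt(n) = 1.095748 / sqrt(9) = 0.36524933
u_B1 = 0.893 / sqrt(2) = 0.63144636
u_B2 = 1.172 / sqrt(2) = 0.82872915
u_B3 = 1.091 / sqrt(2) = 0.7714535
u_B4 = 1.252 / sqrt(3) = 0.72284254
uc = sqrt(0.36524933^2 + 0.63144636^2 + 0.82872915^2 + 0.7714535^2 + 0.72284254^2) = 1.5285828
U = k * uc = 3 * 1.5285828
U = 4.5857

4.5857


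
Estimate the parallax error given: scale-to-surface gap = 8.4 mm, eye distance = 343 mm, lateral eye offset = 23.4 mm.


error = h * offset / d
= 8.4 * 23.4 / 343
= 0.5731

0.5731


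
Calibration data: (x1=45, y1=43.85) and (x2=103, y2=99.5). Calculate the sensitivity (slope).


slope = (y2 - y1) / (x2 - x1)
= (99.5 - 43.85) / (103 - 45)
= 55.6500 / 58
= 0.9595

0.9595


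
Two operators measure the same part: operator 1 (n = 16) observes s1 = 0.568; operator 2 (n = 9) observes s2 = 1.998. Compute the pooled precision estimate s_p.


s_p = sqrt(((n1-1)*s1^2 + (n2-1)*s2^2) / (n1+n2-2))
numerator = (16-1)*0.568^2 + (9-1)*1.998^2 = 4.83936 + 31.936032 = 36.775392
denominator = 16 + 9 - 2 = 23
s_p^2 = 36.775392 / 23 = 1.5989301
s_p = sqrt(1.5989301) = 1.2645

1.2645


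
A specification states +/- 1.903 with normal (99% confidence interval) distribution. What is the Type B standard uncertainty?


u_B = half_width / 2.576
u_B = 1.903 / 2.576
u_B = 0.7387

0.7387


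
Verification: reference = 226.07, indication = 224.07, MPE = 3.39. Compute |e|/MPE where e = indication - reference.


e = indication - reference = 224.07 - 226.07 = -2.0000
|e| = 2.0000
ratio = |e| / MPE = 2.0000 / 3.39
ratio = 0.5900

0.5900


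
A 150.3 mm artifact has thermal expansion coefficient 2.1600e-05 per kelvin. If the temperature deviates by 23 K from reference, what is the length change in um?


dL = L * alpha * dT
= 150.3 * 2.1600e-05 * 23
= 0.0746690 mm
dL_um = 0.0746690 * 1000 = 74.6690 um

74.6690


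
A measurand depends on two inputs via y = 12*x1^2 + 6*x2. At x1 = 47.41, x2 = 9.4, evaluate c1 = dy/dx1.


y = 12*x1^2 + 6*x2
dy/dx1 = 2*12*x1
Evaluate at x1 = 47.41: c1 = 24 * 47.41
c1 = 1137.8400

1137.8400


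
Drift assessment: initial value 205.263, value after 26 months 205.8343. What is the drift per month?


rate = (v2 - v1) / months
= (205.8343 - 205.263) / 26
= 0.5713 / 26
= 0.0220

0.0220


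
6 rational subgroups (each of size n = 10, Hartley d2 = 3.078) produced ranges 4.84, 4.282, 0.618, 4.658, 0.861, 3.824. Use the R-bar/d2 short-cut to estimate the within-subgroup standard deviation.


R_bar = (4.84 + 4.282 + 0.618 + 4.658 + 0.861 + 3.824) / 6
R_bar = 19.083 / 6 = 3.1805
sigma_hat = R_bar / d2 = 3.1805 / 3.078 = 1.0333

1.0333


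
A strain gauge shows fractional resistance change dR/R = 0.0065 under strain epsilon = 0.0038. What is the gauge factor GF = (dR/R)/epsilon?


GF = (dR/R) / epsilon
= 0.0065 / 0.0038
= 1.7105

1.7105


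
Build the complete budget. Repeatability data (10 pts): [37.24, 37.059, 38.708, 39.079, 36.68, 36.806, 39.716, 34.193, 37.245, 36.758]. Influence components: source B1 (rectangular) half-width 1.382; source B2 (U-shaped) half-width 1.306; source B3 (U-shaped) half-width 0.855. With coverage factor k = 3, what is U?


mean = (37.24 + 37.059 + 38.708 + 39.079 + 36.68 + 36.806 + 39.716 + 34.193 + 37.245 + 36.758) / 10 = 37.3484
s = sqrt(sum((x - mean)^2)/(n-1)) = 1.5492396
u_A = s / sqrt(n) = 1.5492396 / sqrt(10) = 0.48991258
u_B1 = 1.382 / sqrt(3) = 0.79789807
u_B2 = 1.306 / sqrt(2) = 0.92348146
u_B3 = 0.855 / sqrt(2) = 0.6045763
uc = sqrt(0.48991258^2 + 0.79789807^2 + 0.92348146^2 + 0.6045763^2) = 1.4474067
U = k * uc = 3 * 1.4474067
U = 4.3422

4.3422


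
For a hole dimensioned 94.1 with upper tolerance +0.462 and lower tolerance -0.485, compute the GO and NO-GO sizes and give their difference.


GO = nominal - lower_tol (smallest hole = maximum material condition)
GO = 94.1 - 0.485 = 93.615
NO-GO = nominal + upper_tol (largest hole = least material condition)
NO-GO = 94.1 + 0.462 = 94.562
spread = NO-GO - GO = 94.562 - 93.615 = 0.9470

0.9470


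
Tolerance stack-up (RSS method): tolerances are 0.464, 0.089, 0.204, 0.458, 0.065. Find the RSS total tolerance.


RSS = sqrt(0.464^2 + 0.089^2 + 0.204^2 + 0.458^2 + 0.065^2)
= sqrt(0.478822)
= 0.6920

0.6920


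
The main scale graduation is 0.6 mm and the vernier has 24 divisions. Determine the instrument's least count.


LC = MSD / n_div
= 0.6 / 24
= 0.0250

0.0250


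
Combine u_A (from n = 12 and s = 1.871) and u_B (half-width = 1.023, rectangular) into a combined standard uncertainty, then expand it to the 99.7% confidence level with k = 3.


u_A = s / sqrt(n) = 1.871 / sqrt(12) = 0.54011118
u_B = half_width / sqrt(3) = 1.023 / sqrt(3) = 0.59062933
uc = sqrt(u_A^2 + u_B^2) = sqrt(0.54011118^2 + 0.59062933^2) = 0.80035186
U = k * uc = 3 * 0.80035186
U = 2.4011

2.4011


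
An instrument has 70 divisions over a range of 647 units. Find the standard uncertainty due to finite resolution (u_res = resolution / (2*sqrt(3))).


resolution = range / divisions
resolution = 647 / 70 = 9.2428571
u_res = resolution / (2*sqrt(3))
u_res = 9.2428571 / 3.4641016
u_res = 2.6682

2.6682


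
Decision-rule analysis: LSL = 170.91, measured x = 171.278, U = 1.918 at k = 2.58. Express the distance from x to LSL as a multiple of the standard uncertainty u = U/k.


u = U / k = 1.918 / 2.58 = 0.74341085
margin = |LSL - x| = |170.91 - 171.278| = 0.368
z = margin / u = 0.368 / 0.74341085
z = 0.4950

0.4950


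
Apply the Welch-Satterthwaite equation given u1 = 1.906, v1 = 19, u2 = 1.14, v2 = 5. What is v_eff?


uc = sqrt(u1^2 + u2^2) = sqrt(1.906^2 + 1.14^2) = 2.2209088
v_eff = uc^4 / (u1^4/v1 + u2^4/v2)
= 2.2209088^4 / (1.906^4/19 + 1.14^4/5)
= 24.328924 / 1.0323972
v_eff = 23.5655

23.5655


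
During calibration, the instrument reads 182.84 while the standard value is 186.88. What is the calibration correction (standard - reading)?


Correction = standard - reading
= 186.88 - 182.84
= 4.0400

4.0400


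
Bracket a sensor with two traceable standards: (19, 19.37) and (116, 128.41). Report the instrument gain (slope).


slope = (y2 - y1) / (x2 - x1)
= (128.41 - 19.37) / (116 - 19)
= 109.0400 / 97
= 1.1241

1.1241


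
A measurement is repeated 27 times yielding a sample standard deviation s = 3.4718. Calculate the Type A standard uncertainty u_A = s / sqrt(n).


u_A = s / sqrt(n)
u_A = 3.4718 / sqrt(27)
u_A = 3.4718 / 5.1961524
u_A = 0.6681

0.6681


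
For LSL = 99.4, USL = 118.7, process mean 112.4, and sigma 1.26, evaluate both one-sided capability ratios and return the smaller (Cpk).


Cpu = (USL - mean) / (3*sigma) = (118.7 - 112.4) / (3*1.26) = 1.6667
Cpl = (mean - LSL) / (3*sigma) = (112.4 - 99.4) / (3*1.26) = 3.4392
Cpk = min(Cpu, Cpl) = 1.6667

1.6667


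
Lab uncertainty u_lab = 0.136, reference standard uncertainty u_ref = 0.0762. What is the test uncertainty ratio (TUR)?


TUR = u_lab / u_ref
= 0.136 / 0.0762
= 1.7848

1.7848


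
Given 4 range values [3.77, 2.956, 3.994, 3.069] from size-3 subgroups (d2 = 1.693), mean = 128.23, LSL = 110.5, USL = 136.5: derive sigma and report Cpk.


R_bar = (3.77 + 2.956 + 3.994 + 3.069) / 4 = 3.44725
sigma = R_bar / d2 = 3.44725 / 1.693 = 2.0361784
Cp = (USL - LSL)/(6*sigma) = (136.5 - 110.5)/(6*2.0361784) = 2.1282
Cpu = (136.5 - 128.23)/(3*2.0361784) = 1.3538
Cpl = (128.23 - 110.5)/(3*2.0361784) = 2.9025
Cpk = min(Cpu, Cpl) = 1.3538

1.3538


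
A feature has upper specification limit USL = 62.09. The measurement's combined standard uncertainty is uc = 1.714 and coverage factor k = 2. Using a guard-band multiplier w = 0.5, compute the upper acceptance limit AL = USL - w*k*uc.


U = k * uc = 2 * 1.714 = 3.428
guard band g = w * U = 0.5 * 3.428 = 1.714
AL = USL - g = 62.09 - 1.714
AL = 60.3760

60.3760


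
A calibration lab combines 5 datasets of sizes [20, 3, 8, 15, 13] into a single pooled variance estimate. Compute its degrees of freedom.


nu = sum_i (n_i - 1)
nu = ((20 - 1) + (3 - 1) + (8 - 1) + (15 - 1) + (13 - 1))
nu = 19 + 2 + 7 + 14 + 12
nu = 54

54


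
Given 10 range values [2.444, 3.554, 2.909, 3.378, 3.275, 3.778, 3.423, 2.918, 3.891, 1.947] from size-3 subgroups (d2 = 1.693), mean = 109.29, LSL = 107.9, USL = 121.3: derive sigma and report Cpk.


R_bar = (2.444 + 3.554 + 2.909 + 3.378 + 3.275 + 3.778 + 3.423 + 2.918 + 3.891 + 1.947) / 10 = 3.1517
sigma = R_bar / d2 = 3.1517 / 1.693 = 1.8616066
Cp = (USL - LSL)/(6*sigma) = (121.3 - 107.9)/(6*1.8616066) = 1.1997
Cpu = (121.3 - 109.29)/(3*1.8616066) = 2.1505
Cpl = (109.29 - 107.9)/(3*1.8616066) = 0.2489
Cpk = min(Cpu, Cpl) = 0.2489

0.2489


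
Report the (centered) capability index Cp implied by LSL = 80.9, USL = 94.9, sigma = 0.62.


Cp = (USL - LSL) / (6 * sigma)
= (94.9 - 80.9) / (6 * 0.62)
= 14.0000 / 3.7200
= 3.7634

3.7634


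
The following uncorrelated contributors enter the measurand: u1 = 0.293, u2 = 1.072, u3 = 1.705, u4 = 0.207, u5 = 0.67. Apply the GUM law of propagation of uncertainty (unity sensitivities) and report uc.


uc = sqrt(0.293^2 + 1.072^2 + 1.705^2 + 0.207^2 + 0.67^2)
uc = sqrt(4.633807)
uc = 2.1526

2.1526


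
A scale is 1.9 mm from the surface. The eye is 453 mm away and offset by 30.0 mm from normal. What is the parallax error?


error = h * offset / d
= 1.9 * 30.0 / 453
= 0.1258

0.1258


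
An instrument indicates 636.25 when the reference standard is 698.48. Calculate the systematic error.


Systematic error = measured - true
= 636.25 - 698.48
= -62.2300

-62.2300


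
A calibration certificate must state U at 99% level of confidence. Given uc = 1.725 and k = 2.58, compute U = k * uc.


U = k * uc
U = 2.58 * 1.725
U = 4.4505

4.4505


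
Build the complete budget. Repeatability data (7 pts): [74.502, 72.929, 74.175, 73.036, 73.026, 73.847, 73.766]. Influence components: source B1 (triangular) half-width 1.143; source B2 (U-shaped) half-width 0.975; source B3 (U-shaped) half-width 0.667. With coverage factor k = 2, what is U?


mean = (74.502 + 72.929 + 74.175 + 73.036 + 73.026 + 73.847 + 73.766) / 7 = 73.61157143
s = sqrt(sum((x - mean)^2)/(n-1)) = 0.6231198
u_A = s / sqrt(n) = 0.6231198 / sqrt(7) = 0.23551715
u_B1 = 1.143 / sqrt(6) = 0.4666278
u_B2 = 0.975 / sqrt(2) = 0.68942911
u_B3 = 0.667 / sqrt(2) = 0.47164022
uc = sqrt(0.23551715^2 + 0.4666278^2 + 0.68942911^2 + 0.47164022^2) = 0.98537649
U = k * uc = 2 * 0.98537649
U = 1.9708

1.9708


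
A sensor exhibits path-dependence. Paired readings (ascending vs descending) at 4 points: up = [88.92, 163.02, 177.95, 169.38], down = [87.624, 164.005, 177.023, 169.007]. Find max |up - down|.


|88.92 - 87.624| = 1.2960
|163.02 - 164.005| = 0.9850
|177.95 - 177.023| = 0.9270
|169.38 - 169.007| = 0.3730
hysteresis = max(diffs) = 1.2960

1.2960


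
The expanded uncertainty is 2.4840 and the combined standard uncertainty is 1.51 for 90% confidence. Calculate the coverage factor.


k = U / uc
k = 2.4840 / 1.51
k = 1.645

1.645


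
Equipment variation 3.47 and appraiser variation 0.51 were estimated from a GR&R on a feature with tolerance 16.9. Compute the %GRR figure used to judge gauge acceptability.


GRR = sqrt(EV^2 + AV^2) = sqrt(3.47^2 + 0.51^2) = 3.5072781
%GRR = GRR / tol * 100 = 3.5072781 / 16.9 * 100
%GRR = 20.7531

20.7531


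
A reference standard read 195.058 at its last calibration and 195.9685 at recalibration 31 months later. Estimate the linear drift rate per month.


rate = (v2 - v1) / months
= (195.9685 - 195.058) / 31
= 0.9105 / 31
= 0.0294

0.0294


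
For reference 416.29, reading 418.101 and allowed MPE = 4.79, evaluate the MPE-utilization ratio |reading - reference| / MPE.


e = indication - reference = 418.101 - 416.29 = 1.8110
|e| = 1.8110
ratio = |e| / MPE = 1.8110 / 4.79
ratio = 0.3781

0.3781


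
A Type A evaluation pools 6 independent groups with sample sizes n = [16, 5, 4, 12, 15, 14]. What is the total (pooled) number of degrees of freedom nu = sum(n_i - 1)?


nu = sum_i (n_i - 1)
nu = ((16 - 1) + (5 - 1) + (4 - 1) + (12 - 1) + (15 - 1) + (14 - 1))
nu = 15 + 4 + 3 + 11 + 14 + 13
nu = 60

60


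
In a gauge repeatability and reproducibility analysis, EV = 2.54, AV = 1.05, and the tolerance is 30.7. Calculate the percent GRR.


GRR = sqrt(EV^2 + AV^2) = sqrt(2.54^2 + 1.05^2) = 2.7484723
%GRR = GRR / tol * 100 = 2.7484723 / 30.7 * 100
%GRR = 8.9527

8.9527


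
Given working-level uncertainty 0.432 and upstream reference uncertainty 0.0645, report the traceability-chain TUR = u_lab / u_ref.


TUR = u_lab / u_ref
= 0.432 / 0.0645
= 6.6977

6.6977


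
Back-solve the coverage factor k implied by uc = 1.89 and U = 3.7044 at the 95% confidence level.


k = U / uc
k = 3.7044 / 1.89
k = 1.96

1.96


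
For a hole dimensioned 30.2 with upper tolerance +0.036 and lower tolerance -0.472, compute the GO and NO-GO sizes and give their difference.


GO = nominal - lower_tol (smallest hole = maximum material condition)
GO = 30.2 - 0.472 = 29.728
NO-GO = nominal + upper_tol (largest hole = least material condition)
NO-GO = 30.2 + 0.036 = 30.236
spread = NO-GO - GO = 30.236 - 29.728 = 0.5080

0.5080


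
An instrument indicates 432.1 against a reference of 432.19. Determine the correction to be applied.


Correction = standard - reading
= 432.19 - 432.1
= 0.0900

0.0900


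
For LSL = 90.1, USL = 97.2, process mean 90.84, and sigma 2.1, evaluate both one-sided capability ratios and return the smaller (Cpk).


Cpu = (USL - mean) / (3*sigma) = (97.2 - 90.84) / (3*2.1) = 1.0095
Cpl = (mean - LSL) / (3*sigma) = (90.84 - 90.1) / (3*2.1) = 0.1175
Cpk = min(Cpu, Cpl) = 0.1175

0.1175


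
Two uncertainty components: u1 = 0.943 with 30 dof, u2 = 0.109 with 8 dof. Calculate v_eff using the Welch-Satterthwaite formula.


uc = sqrt(u1^2 + u2^2) = sqrt(0.943^2 + 0.109^2) = 0.94927867
v_eff = uc^4 / (u1^4/v1 + u2^4/v2)
= 0.94927867^4 / (0.943^4/30 + 0.109^4/8)
= 0.81203526 / 0.026376438
v_eff = 30.7864

30.7864


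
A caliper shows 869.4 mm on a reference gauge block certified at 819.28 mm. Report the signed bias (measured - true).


Systematic error = measured - true
= 869.4 - 819.28
= 50.1200

50.1200


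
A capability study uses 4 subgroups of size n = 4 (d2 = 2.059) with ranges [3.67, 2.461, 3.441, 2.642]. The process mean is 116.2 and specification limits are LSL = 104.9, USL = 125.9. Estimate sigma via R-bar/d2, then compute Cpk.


R_bar = (3.67 + 2.461 + 3.441 + 2.642) / 4 = 3.0535
sigma = R_bar / d2 = 3.0535 / 2.059 = 1.4830015
Cp = (USL - LSL)/(6*sigma) = (125.9 - 104.9)/(6*1.4830015) = 2.3601
Cpu = (125.9 - 116.2)/(3*1.4830015) = 2.1803
Cpl = (116.2 - 104.9)/(3*1.4830015) = 2.5399
Cpk = min(Cpu, Cpl) = 2.1803

2.1803


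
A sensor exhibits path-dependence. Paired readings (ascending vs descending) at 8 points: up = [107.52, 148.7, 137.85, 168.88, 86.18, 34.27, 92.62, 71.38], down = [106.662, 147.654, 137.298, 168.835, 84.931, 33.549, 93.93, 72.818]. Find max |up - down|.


|107.52 - 106.662| = 0.8580
|148.7 - 147.654| = 1.0460
|137.85 - 137.298| = 0.5520
|168.88 - 168.835| = 0.0450
|86.18 - 84.931| = 1.2490
|34.27 - 33.549| = 0.7210
|92.62 - 93.93| = 1.3100
|71.38 - 72.818| = 1.4380
hysteresis = max(diffs) = 1.4380

1.4380


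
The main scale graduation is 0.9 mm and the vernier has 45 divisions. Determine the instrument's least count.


LC = MSD / n_div
= 0.9 / 45
= 0.0200

0.0200


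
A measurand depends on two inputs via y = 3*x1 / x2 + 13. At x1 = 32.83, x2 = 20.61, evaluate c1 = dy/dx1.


y = 3*x1 / x2 + 13
dy/dx1 = 3/x2
Evaluate at x2 = 20.61: c1 = 3 / 20.61
c1 = 0.1456

0.1456


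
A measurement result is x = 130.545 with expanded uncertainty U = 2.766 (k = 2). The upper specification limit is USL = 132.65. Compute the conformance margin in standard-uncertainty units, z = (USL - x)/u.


u = U / k = 2.766 / 2 = 1.383
margin = |USL - x| = |132.65 - 130.545| = 2.105
z = margin / u = 2.105 / 1.383
z = 1.5221

1.5221


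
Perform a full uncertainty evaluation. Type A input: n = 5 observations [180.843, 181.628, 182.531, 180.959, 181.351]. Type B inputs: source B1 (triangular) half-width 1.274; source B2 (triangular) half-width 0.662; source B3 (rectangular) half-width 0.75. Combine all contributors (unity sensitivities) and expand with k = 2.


mean = (180.843 + 181.628 + 182.531 + 180.959 + 181.351) / 5 = 181.4624
s = sqrt(sum((x - mean)^2)/(n-1)) = 0.6743158
u_A = s / sqrt(n) = 0.6743158 / sqrt(5) = 0.30156319
u_B1 = 1.274 / sqrt(6) = 0.52010832
u_B2 = 0.662 / sqrt(6) = 0.27026037
u_B3 = 0.75 / sqrt(3) = 0.4330127
uc = sqrt(0.30156319^2 + 0.52010832^2 + 0.27026037^2 + 0.4330127^2) = 0.78866576
U = k * uc = 2 * 0.78866576
U = 1.5773

1.5773


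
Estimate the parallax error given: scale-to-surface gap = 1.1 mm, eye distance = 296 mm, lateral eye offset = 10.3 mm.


error = h * offset / d
= 1.1 * 10.3 / 296
= 0.0383

0.0383


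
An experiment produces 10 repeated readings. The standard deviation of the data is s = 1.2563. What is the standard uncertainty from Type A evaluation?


u_A = s / sqrt(n)
u_A = 1.2563 / sqrt(10)
u_A = 1.2563 / 3.1622777
u_A = 0.3973

0.3973


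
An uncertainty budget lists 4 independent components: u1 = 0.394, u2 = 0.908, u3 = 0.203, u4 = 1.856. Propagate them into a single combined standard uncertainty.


uc = sqrt(0.394^2 + 0.908^2 + 0.203^2 + 1.856^2)
uc = sqrt(4.465645)
uc = 2.1132

2.1132


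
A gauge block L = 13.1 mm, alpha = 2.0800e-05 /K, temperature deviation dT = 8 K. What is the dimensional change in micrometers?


dL = L * alpha * dT
= 13.1 * 2.0800e-05 * 8
= 0.0021798 mm
dL_um = 0.0021798 * 1000 = 2.1798 um

2.1798


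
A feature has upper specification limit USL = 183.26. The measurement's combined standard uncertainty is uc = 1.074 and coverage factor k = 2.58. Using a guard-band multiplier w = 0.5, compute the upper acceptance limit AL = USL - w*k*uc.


U = k * uc = 2.58 * 1.074 = 2.77092
guard band g = w * U = 0.5 * 2.77092 = 1.38546
AL = USL - g = 183.26 - 1.38546
AL = 181.8745

181.8745


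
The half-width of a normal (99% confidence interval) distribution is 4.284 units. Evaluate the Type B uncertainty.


u_B = half_width / 2.576
u_B = 4.284 / 2.576
u_B = 1.6630

1.6630
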